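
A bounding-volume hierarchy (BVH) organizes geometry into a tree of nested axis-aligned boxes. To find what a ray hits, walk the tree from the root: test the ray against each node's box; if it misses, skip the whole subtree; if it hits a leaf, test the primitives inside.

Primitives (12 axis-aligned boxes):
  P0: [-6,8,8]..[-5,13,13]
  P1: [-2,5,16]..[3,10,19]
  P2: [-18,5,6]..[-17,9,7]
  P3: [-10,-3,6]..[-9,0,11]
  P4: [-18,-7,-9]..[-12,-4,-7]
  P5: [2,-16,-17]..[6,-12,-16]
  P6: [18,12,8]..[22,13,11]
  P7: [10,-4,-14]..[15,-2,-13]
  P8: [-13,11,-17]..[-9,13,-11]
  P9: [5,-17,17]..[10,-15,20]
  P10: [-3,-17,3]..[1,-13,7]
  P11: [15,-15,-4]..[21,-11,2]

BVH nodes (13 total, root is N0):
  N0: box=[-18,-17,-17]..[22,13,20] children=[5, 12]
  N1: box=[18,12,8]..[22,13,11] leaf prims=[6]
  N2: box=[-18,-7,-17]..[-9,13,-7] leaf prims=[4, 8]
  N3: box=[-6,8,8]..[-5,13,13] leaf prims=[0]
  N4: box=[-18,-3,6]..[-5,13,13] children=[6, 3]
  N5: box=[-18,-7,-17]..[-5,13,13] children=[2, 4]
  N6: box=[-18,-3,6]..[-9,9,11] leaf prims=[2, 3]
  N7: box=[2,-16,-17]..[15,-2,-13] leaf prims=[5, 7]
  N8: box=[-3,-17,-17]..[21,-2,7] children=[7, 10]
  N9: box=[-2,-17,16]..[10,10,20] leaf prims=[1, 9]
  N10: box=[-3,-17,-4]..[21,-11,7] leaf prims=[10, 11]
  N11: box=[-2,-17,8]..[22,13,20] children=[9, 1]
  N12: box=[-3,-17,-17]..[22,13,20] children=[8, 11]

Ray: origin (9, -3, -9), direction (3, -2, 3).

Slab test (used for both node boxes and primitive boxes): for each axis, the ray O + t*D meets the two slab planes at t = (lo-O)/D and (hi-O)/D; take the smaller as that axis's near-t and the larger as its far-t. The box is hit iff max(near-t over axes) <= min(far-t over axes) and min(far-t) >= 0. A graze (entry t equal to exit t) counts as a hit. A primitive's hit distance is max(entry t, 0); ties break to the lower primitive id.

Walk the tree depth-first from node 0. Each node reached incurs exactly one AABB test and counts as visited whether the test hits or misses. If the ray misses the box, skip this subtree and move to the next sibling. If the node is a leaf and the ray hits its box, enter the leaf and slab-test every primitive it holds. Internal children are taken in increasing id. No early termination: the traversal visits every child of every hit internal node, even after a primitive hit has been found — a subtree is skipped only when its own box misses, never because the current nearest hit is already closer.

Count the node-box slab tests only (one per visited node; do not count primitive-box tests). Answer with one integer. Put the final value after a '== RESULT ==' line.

Traverse from the root:
N0 x:[-9,13/3] y:[-8,7] z:[-8/3,29/3] -> hit [-8/3,13/3], descend [5, 12]
  N5 x:[-9,-14/3] y:[-8,2] z:[-8/3,22/3] -> miss, prune
  N12 x:[-4,13/3] y:[-8,7] z:[-8/3,29/3] -> hit [-8/3,13/3], descend [8, 11]
    N8 x:[-4,4] y:[-1/2,7] z:[-8/3,16/3] -> hit [-1/2,4], descend [7, 10]
      N7 x:[-7/3,2] y:[-1/2,13/2] z:[-8/3,-4/3] -> miss, prune
      N10 x:[-4,4] y:[4,7] z:[5/3,16/3] -> hit [4,4] leaf, test {P10(miss), P11(miss)}
    N11 x:[-11/3,13/3] y:[-8,7] z:[17/3,29/3] -> miss, prune

Visited [0, 5, 12, 8, 7, 10, 11]. Tests: 7 box, 1 leaf. Nearest: miss.

== RESULT ==
7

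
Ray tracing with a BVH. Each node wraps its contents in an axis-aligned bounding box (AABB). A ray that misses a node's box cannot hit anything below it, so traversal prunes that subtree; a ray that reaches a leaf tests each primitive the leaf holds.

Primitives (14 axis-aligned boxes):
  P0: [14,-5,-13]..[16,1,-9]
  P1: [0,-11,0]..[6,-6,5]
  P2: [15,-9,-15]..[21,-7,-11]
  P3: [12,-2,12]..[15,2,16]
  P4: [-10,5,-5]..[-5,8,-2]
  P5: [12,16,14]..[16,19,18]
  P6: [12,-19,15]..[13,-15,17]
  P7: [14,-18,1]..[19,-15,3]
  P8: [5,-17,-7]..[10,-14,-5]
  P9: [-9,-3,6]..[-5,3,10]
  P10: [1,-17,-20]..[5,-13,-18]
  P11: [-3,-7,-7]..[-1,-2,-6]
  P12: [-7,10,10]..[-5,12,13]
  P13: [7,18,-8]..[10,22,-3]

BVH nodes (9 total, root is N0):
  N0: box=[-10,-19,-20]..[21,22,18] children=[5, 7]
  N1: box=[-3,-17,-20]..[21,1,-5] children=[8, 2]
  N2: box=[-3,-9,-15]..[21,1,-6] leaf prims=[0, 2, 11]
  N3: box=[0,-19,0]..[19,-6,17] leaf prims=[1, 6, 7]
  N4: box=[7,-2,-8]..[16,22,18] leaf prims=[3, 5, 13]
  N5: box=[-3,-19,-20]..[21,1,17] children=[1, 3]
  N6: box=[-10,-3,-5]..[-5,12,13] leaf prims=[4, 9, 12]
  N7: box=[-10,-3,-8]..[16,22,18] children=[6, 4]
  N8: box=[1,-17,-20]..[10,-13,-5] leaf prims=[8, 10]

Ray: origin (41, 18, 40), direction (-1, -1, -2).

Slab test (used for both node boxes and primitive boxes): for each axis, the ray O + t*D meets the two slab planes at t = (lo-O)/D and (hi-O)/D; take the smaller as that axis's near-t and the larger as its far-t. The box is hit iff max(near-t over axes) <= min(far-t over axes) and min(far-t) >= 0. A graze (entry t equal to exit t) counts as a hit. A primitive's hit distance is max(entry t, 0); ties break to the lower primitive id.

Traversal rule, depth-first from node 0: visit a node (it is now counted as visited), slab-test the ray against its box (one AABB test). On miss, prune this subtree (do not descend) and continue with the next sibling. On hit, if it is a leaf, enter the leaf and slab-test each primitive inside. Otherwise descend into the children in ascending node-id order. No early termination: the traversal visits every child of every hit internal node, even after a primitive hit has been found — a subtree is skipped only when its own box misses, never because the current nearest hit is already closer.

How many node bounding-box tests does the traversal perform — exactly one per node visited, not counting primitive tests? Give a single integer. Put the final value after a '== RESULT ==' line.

Trace the traversal:
N0 x:[20,51] y:[-4,37] z:[11,30] -> hit [20,30], descend [5, 7]
  N5 x:[20,44] y:[17,37] z:[23/2,30] -> hit [20,30], descend [1, 3]
    N1 x:[20,44] y:[17,35] z:[45/2,30] -> hit [45/2,30], descend [2, 8]
      N2 x:[20,44] y:[17,27] z:[23,55/2] -> hit [23,27] leaf, test {P0(miss), P2@t=51/2, P11(miss)}
      N8 x:[31,40] y:[31,35] z:[45/2,30] -> miss, prune
    N3 x:[22,41] y:[24,37] z:[23/2,20] -> miss, prune
  N7 x:[25,51] y:[-4,21] z:[11,24] -> miss, prune

Summary -> nodes [0, 5, 1, 2, 8, 3, 7]; box-tests=7; leaf-entries=1; first=P2

== RESULT ==
7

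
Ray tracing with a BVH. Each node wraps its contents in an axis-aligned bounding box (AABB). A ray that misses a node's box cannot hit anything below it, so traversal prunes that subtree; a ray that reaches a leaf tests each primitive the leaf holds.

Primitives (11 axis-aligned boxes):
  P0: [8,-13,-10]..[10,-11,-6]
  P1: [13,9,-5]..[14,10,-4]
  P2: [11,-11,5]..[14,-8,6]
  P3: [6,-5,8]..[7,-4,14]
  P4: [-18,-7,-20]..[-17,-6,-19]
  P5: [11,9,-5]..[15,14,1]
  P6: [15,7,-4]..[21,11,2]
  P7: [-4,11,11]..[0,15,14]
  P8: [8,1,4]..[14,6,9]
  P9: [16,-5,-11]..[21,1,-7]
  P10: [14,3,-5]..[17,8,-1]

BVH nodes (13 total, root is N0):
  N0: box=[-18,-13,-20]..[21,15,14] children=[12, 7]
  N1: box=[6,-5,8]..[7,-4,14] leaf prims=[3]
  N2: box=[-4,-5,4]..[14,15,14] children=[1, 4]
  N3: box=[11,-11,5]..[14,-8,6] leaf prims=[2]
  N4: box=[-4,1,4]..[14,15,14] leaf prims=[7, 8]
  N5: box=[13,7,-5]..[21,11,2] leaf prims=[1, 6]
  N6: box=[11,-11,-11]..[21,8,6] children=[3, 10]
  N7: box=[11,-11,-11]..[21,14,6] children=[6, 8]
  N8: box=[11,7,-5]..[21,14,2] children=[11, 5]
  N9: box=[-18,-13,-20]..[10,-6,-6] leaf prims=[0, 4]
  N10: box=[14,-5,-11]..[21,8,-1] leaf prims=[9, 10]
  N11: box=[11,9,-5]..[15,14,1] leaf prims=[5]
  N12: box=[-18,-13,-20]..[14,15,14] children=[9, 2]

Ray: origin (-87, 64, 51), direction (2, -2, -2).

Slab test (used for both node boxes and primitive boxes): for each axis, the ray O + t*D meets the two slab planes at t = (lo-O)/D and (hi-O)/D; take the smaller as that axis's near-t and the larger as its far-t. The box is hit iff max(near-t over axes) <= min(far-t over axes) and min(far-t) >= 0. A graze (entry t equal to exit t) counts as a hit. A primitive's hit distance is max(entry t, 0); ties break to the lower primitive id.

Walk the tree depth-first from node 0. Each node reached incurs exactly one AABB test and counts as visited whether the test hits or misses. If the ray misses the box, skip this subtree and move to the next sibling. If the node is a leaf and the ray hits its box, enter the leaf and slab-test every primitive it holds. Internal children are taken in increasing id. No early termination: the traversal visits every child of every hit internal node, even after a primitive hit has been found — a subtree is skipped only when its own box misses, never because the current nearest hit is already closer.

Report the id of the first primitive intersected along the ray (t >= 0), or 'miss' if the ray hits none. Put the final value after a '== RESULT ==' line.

Walk:
N0 x:[69/2,54] y:[49/2,77/2] z:[37/2,71/2] -> hit [69/2,71/2], descend [7, 12]
  N7 x:[49,54] y:[25,75/2] z:[45/2,31] -> miss, prune
  N12 x:[69/2,101/2] y:[49/2,77/2] z:[37/2,71/2] -> hit [69/2,71/2], descend [2, 9]
    N2 x:[83/2,101/2] y:[49/2,69/2] z:[37/2,47/2] -> miss, prune
    N9 x:[69/2,97/2] y:[35,77/2] z:[57/2,71/2] -> hit [35,71/2] leaf, test {P0(miss), P4@t=35}

order=[0, 7, 12, 2, 9]  |boxes|=5  |leaves|=1  hit=P4

== RESULT ==
4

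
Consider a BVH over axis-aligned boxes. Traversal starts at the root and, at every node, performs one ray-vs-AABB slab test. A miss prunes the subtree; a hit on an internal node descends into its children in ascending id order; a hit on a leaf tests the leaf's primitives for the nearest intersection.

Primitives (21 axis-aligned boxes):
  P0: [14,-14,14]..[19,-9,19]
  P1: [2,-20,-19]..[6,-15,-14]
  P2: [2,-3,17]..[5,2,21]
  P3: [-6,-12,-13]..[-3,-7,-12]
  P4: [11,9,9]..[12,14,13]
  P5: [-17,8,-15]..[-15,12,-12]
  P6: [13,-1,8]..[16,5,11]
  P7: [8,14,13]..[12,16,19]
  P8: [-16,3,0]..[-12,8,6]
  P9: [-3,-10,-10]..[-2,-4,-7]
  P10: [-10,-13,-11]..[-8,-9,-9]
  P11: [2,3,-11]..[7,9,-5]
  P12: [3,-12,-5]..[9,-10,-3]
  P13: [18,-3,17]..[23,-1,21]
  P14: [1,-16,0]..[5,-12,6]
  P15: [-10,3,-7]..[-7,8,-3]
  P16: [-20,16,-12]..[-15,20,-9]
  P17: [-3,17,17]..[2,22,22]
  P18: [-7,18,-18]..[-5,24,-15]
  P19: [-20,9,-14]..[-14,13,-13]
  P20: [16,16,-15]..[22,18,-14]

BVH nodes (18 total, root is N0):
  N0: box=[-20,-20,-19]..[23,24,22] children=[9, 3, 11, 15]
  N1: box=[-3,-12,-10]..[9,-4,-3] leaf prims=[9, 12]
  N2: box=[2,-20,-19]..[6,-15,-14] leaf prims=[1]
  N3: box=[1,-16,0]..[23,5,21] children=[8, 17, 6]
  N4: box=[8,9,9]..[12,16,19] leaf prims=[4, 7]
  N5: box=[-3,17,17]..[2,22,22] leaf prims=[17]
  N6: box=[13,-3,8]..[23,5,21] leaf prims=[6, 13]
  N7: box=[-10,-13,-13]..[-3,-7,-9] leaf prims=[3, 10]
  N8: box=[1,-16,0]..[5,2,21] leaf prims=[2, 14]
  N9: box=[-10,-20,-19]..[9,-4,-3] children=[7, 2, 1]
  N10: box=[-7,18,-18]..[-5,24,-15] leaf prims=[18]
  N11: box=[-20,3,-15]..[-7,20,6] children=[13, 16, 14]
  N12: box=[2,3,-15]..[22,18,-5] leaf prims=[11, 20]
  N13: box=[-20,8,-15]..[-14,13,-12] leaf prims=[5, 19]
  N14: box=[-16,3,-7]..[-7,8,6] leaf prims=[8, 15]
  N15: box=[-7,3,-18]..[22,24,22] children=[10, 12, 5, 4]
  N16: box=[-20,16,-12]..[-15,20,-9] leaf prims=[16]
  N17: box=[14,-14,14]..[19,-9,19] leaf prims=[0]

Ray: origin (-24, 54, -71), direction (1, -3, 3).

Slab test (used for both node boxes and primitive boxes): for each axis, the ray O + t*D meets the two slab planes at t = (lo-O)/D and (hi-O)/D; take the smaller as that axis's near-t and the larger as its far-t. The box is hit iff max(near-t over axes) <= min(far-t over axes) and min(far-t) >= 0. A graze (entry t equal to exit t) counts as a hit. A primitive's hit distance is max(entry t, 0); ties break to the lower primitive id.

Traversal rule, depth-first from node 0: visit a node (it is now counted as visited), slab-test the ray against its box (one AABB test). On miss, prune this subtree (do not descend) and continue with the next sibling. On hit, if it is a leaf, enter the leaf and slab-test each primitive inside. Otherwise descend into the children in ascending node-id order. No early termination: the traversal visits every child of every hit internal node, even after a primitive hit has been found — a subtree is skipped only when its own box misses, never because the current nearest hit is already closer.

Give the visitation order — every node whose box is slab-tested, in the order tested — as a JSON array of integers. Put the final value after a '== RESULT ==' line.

Traverse from the root:
N0 x:[4,47] y:[10,74/3] z:[52/3,31] -> hit [52/3,74/3], descend [3, 9, 11, 15]
  N3 x:[25,47] y:[49/3,70/3] z:[71/3,92/3] -> miss, prune
  N9 x:[14,33] y:[58/3,74/3] z:[52/3,68/3] -> hit [58/3,68/3], descend [1, 2, 7]
    N1 x:[21,33] y:[58/3,22] z:[61/3,68/3] -> hit [21,22] leaf, test {P9@t=21, P12(miss)}
    N2 x:[26,30] y:[23,74/3] z:[52/3,19] -> miss, prune
    N7 x:[14,21] y:[61/3,67/3] z:[58/3,62/3] -> hit [61/3,62/3] leaf, test {P3(miss), P10(miss)}
  N11 x:[4,17] y:[34/3,17] z:[56/3,77/3] -> miss, prune
  N15 x:[17,46] y:[10,17] z:[53/3,31] -> miss, prune

Summary -> nodes [0, 3, 9, 1, 2, 7, 11, 15]; box-tests=8; leaf-entries=2; first=P9

== RESULT ==
[0, 3, 9, 1, 2, 7, 11, 15]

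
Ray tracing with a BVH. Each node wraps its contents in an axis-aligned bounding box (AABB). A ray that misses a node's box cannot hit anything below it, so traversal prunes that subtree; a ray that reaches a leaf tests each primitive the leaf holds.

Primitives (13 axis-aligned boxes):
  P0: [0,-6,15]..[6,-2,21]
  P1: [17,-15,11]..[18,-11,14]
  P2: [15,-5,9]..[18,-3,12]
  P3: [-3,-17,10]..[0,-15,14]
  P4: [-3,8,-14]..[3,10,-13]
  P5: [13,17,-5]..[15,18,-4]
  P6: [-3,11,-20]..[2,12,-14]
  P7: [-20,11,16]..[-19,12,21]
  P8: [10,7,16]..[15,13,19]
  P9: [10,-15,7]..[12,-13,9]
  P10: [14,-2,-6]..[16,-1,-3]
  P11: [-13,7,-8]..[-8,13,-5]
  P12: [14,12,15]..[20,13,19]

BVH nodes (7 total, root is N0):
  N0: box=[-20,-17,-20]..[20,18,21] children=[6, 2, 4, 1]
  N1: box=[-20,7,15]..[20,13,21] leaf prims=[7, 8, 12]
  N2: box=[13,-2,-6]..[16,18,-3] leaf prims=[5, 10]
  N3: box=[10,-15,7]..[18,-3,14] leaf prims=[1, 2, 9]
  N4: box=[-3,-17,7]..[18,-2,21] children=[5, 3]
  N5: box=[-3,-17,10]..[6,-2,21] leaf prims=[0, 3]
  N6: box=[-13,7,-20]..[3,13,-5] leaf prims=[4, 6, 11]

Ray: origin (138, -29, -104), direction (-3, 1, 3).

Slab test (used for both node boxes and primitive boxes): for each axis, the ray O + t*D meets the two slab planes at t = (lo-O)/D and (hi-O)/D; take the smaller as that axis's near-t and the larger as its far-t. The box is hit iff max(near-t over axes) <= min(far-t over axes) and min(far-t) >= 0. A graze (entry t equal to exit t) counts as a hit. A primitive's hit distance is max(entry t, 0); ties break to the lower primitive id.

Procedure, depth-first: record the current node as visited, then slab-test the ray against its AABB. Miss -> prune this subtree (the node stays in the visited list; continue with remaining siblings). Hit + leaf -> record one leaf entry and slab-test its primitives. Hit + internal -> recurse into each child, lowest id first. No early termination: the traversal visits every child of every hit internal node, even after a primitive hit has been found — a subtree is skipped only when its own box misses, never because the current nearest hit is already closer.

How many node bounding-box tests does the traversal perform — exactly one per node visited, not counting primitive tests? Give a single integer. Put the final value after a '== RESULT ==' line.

Walk:
N0 x:[118/3,158/3] y:[12,47] z:[28,125/3] -> hit [118/3,125/3], descend [1, 2, 4, 6]
  N1 x:[118/3,158/3] y:[36,42] z:[119/3,125/3] -> hit [119/3,125/3] leaf, test {P7(miss), P8@t=41, P12@t=41}
  N2 x:[122/3,125/3] y:[27,47] z:[98/3,101/3] -> miss, prune
  N4 x:[40,47] y:[12,27] z:[37,125/3] -> miss, prune
  N6 x:[45,151/3] y:[36,42] z:[28,33] -> miss, prune

order=[0, 1, 2, 4, 6]  |boxes|=5  |leaves|=1  hit=P8

== RESULT ==
5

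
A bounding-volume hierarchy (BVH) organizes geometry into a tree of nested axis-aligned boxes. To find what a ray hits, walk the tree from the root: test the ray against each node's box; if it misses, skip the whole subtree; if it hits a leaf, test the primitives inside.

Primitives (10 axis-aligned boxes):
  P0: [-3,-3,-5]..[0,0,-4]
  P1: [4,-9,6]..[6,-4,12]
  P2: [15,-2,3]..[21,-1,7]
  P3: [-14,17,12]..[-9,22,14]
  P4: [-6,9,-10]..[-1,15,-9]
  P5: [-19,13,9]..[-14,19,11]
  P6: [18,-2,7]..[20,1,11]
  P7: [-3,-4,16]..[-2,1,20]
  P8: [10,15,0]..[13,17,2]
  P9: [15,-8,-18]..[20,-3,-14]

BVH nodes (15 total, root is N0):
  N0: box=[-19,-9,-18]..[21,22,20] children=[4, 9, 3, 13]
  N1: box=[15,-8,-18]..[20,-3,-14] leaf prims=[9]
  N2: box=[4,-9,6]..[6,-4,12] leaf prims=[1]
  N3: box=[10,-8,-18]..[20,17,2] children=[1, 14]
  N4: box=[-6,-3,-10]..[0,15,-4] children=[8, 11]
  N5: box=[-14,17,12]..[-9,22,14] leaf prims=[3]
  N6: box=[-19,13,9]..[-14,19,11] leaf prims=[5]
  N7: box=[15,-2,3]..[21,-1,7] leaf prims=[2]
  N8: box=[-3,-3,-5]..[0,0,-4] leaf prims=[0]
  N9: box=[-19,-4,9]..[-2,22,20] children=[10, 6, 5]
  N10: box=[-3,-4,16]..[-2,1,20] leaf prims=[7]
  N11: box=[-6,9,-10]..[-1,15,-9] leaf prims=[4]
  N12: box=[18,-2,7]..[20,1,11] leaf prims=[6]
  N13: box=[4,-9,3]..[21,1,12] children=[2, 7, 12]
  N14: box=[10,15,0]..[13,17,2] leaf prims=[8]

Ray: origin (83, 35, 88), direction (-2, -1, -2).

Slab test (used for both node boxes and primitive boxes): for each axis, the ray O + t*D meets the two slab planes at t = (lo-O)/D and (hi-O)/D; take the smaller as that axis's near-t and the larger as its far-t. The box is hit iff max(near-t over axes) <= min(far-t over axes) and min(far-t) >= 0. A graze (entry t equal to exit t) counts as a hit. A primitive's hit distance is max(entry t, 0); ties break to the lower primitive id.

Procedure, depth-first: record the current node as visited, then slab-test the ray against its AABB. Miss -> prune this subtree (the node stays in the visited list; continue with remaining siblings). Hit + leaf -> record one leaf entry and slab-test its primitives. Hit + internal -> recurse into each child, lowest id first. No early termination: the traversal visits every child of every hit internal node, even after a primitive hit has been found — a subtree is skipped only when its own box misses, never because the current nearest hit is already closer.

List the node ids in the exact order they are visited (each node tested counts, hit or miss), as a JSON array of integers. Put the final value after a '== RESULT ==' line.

Walk:
N0 x:[31,51] y:[13,44] z:[34,53] -> hit [34,44], descend [3, 4, 9, 13]
  N3 x:[63/2,73/2] y:[18,43] z:[43,53] -> miss, prune
  N4 x:[83/2,89/2] y:[20,38] z:[46,49] -> miss, prune
  N9 x:[85/2,51] y:[13,39] z:[34,79/2] -> miss, prune
  N13 x:[31,79/2] y:[34,44] z:[38,85/2] -> hit [38,79/2], descend [2, 7, 12]
    N2 x:[77/2,79/2] y:[39,44] z:[38,41] -> hit [39,79/2] leaf, test {P1@t=39}
    N7 x:[31,34] y:[36,37] z:[81/2,85/2] -> miss, prune
    N12 x:[63/2,65/2] y:[34,37] z:[77/2,81/2] -> miss, prune

Visited [0, 3, 4, 9, 13, 2, 7, 12]. Tests: 8 box, 1 leaf. Nearest: P1.

== RESULT ==
[0, 3, 4, 9, 13, 2, 7, 12]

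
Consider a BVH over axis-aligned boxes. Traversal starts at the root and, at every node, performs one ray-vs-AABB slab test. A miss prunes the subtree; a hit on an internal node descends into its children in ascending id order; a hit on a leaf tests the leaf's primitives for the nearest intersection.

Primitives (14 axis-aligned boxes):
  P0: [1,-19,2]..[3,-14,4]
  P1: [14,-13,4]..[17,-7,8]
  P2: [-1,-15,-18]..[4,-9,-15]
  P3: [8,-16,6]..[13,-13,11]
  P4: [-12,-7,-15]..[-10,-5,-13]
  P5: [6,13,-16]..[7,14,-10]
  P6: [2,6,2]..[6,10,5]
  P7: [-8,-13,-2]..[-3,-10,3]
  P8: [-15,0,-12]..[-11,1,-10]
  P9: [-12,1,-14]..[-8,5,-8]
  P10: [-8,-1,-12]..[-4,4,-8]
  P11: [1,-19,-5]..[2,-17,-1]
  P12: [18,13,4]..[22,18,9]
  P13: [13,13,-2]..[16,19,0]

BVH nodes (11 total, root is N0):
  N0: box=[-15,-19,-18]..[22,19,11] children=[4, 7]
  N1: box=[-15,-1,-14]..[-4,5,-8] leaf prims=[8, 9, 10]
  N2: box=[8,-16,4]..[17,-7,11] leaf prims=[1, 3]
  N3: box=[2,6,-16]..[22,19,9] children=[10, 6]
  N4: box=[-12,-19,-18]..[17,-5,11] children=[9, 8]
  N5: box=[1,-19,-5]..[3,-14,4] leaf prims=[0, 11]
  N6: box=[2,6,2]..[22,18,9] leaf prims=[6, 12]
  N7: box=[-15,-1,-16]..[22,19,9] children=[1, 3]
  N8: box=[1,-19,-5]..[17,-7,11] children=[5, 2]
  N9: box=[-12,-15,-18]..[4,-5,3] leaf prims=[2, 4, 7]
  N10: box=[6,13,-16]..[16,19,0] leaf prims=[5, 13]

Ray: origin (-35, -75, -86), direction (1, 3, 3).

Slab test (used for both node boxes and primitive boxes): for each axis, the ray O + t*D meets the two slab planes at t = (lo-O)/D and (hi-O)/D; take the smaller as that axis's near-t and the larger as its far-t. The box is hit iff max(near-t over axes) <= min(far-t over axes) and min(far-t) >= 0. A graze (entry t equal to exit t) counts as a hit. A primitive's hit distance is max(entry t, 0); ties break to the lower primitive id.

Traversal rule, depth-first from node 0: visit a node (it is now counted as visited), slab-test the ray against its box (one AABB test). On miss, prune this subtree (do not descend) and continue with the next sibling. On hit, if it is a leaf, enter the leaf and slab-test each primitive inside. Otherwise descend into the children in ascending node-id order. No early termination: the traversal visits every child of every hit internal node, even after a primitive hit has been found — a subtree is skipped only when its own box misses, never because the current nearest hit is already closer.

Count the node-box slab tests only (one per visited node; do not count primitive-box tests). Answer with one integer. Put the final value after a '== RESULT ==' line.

Traverse from the root:
N0 x:[20,57] y:[56/3,94/3] z:[68/3,97/3] -> hit [68/3,94/3], descend [4, 7]
  N4 x:[23,52] y:[56/3,70/3] z:[68/3,97/3] -> hit [23,70/3], descend [8, 9]
    N8 x:[36,52] y:[56/3,68/3] z:[27,97/3] -> miss, prune
    N9 x:[23,39] y:[20,70/3] z:[68/3,89/3] -> hit [23,70/3] leaf, test {P2(miss), P4(miss), P7(miss)}
  N7 x:[20,57] y:[74/3,94/3] z:[70/3,95/3] -> hit [74/3,94/3], descend [1, 3]
    N1 x:[20,31] y:[74/3,80/3] z:[24,26] -> hit [74/3,26] leaf, test {P8(miss), P9@t=76/3, P10(miss)}
    N3 x:[37,57] y:[27,94/3] z:[70/3,95/3] -> miss, prune

order=[0, 4, 8, 9, 7, 1, 3]  |boxes|=7  |leaves|=2  hit=P9

== RESULT ==
7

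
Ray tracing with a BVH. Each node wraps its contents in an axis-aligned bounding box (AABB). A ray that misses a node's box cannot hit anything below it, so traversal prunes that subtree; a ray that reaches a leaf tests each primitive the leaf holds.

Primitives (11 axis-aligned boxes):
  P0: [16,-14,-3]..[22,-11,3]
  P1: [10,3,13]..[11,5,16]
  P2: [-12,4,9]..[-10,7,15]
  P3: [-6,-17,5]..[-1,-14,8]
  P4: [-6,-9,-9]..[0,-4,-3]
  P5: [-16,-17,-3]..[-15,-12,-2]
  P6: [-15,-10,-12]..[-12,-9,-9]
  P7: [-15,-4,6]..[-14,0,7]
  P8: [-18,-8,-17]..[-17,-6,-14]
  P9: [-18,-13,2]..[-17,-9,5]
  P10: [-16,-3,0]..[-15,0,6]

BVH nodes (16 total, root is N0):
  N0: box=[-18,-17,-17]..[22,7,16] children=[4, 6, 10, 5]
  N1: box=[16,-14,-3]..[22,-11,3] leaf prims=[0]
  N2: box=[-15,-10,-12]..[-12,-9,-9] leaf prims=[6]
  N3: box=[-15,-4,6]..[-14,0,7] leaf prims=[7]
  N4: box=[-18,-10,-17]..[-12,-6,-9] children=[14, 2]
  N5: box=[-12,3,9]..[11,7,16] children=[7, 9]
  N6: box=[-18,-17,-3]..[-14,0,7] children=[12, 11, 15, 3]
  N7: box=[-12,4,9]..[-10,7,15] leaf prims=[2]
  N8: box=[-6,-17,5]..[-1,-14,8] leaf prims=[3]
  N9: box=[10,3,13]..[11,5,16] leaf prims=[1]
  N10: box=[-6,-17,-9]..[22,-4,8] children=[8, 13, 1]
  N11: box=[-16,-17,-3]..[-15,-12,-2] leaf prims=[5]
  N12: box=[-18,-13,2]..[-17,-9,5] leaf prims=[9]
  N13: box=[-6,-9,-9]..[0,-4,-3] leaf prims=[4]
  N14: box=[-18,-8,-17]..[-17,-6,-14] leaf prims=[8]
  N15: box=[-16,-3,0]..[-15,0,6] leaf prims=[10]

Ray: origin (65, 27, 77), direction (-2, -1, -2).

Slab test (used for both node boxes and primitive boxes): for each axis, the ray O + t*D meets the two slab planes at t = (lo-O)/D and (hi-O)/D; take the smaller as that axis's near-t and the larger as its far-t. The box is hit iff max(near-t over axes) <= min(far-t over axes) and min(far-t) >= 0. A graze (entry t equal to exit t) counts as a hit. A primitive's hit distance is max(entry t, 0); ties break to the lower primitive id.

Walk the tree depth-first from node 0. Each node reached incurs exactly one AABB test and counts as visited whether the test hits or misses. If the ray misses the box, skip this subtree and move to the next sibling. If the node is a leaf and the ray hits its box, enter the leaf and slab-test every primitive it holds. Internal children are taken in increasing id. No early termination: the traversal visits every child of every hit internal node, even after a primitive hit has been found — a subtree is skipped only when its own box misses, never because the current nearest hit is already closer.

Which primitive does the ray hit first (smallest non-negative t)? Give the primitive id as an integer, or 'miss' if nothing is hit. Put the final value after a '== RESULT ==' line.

Trace the traversal:
N0 x:[43/2,83/2] y:[20,44] z:[61/2,47] -> hit [61/2,83/2], descend [4, 5, 6, 10]
  N4 x:[77/2,83/2] y:[33,37] z:[43,47] -> miss, prune
  N5 x:[27,77/2] y:[20,24] z:[61/2,34] -> miss, prune
  N6 x:[79/2,83/2] y:[27,44] z:[35,40] -> hit [79/2,40], descend [3, 11, 12, 15]
    N3 x:[79/2,40] y:[27,31] z:[35,71/2] -> miss, prune
    N11 x:[40,81/2] y:[39,44] z:[79/2,40] -> hit [40,40] leaf, test {P5@t=40}
    N12 x:[41,83/2] y:[36,40] z:[36,75/2] -> miss, prune
    N15 x:[40,81/2] y:[27,30] z:[71/2,77/2] -> miss, prune
  N10 x:[43/2,71/2] y:[31,44] z:[69/2,43] -> hit [69/2,71/2], descend [1, 8, 13]
    N1 x:[43/2,49/2] y:[38,41] z:[37,40] -> miss, prune
    N8 x:[33,71/2] y:[41,44] z:[69/2,36] -> miss, prune
    N13 x:[65/2,71/2] y:[31,36] z:[40,43] -> miss, prune

order=[0, 4, 5, 6, 3, 11, 12, 15, 10, 1, 8, 13]  |boxes|=12  |leaves|=1  hit=P5

== RESULT ==
5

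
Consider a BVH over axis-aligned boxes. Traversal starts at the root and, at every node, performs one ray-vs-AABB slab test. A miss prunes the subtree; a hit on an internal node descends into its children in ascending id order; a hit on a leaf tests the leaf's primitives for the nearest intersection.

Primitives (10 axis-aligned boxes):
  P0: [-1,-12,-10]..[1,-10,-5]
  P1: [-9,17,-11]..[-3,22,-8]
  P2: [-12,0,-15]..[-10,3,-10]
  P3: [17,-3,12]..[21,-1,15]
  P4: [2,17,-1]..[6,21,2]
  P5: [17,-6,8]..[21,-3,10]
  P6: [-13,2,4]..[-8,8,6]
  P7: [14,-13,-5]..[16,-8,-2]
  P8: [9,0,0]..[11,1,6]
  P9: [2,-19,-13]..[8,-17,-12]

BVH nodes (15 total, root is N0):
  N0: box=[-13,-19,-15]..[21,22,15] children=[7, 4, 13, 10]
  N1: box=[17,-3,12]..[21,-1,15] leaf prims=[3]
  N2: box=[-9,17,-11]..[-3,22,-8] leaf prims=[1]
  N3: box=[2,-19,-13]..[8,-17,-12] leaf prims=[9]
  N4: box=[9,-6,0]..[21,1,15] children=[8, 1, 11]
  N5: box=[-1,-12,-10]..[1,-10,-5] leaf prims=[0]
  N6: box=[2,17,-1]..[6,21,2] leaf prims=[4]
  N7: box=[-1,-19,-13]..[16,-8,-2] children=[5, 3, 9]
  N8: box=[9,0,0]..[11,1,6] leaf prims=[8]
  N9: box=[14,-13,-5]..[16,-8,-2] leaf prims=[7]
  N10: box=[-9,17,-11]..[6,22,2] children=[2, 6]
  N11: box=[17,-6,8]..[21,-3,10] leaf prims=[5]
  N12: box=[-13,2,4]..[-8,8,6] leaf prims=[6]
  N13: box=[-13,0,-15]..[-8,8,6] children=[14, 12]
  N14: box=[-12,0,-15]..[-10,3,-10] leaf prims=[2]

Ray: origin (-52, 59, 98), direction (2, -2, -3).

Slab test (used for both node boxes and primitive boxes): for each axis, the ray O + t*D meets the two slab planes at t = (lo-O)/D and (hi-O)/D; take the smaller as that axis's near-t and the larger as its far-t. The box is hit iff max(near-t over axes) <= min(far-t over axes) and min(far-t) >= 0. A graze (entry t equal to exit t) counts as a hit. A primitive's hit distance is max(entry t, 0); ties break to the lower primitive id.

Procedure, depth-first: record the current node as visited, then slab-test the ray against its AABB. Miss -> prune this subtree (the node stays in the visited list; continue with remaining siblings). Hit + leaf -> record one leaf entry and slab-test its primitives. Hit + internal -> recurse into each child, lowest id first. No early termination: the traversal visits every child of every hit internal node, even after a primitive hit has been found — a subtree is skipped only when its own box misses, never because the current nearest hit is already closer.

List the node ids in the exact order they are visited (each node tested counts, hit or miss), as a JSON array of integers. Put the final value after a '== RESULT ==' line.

Traverse from the root:
N0 x:[39/2,73/2] y:[37/2,39] z:[83/3,113/3] -> hit [83/3,73/2], descend [4, 7, 10, 13]
  N4 x:[61/2,73/2] y:[29,65/2] z:[83/3,98/3] -> hit [61/2,65/2], descend [1, 8, 11]
    N1 x:[69/2,73/2] y:[30,31] z:[83/3,86/3] -> miss, prune
    N8 x:[61/2,63/2] y:[29,59/2] z:[92/3,98/3] -> miss, prune
    N11 x:[69/2,73/2] y:[31,65/2] z:[88/3,30] -> miss, prune
  N7 x:[51/2,34] y:[67/2,39] z:[100/3,37] -> hit [67/2,34], descend [3, 5, 9]
    N3 x:[27,30] y:[38,39] z:[110/3,37] -> miss, prune
    N5 x:[51/2,53/2] y:[69/2,71/2] z:[103/3,36] -> miss, prune
    N9 x:[33,34] y:[67/2,36] z:[100/3,103/3] -> hit [67/2,34] leaf, test {P7@t=67/2}
  N10 x:[43/2,29] y:[37/2,21] z:[32,109/3] -> miss, prune
  N13 x:[39/2,22] y:[51/2,59/2] z:[92/3,113/3] -> miss, prune

order=[0, 4, 1, 8, 11, 7, 3, 5, 9, 10, 13]  |boxes|=11  |leaves|=1  hit=P7

== RESULT ==
[0, 4, 1, 8, 11, 7, 3, 5, 9, 10, 13]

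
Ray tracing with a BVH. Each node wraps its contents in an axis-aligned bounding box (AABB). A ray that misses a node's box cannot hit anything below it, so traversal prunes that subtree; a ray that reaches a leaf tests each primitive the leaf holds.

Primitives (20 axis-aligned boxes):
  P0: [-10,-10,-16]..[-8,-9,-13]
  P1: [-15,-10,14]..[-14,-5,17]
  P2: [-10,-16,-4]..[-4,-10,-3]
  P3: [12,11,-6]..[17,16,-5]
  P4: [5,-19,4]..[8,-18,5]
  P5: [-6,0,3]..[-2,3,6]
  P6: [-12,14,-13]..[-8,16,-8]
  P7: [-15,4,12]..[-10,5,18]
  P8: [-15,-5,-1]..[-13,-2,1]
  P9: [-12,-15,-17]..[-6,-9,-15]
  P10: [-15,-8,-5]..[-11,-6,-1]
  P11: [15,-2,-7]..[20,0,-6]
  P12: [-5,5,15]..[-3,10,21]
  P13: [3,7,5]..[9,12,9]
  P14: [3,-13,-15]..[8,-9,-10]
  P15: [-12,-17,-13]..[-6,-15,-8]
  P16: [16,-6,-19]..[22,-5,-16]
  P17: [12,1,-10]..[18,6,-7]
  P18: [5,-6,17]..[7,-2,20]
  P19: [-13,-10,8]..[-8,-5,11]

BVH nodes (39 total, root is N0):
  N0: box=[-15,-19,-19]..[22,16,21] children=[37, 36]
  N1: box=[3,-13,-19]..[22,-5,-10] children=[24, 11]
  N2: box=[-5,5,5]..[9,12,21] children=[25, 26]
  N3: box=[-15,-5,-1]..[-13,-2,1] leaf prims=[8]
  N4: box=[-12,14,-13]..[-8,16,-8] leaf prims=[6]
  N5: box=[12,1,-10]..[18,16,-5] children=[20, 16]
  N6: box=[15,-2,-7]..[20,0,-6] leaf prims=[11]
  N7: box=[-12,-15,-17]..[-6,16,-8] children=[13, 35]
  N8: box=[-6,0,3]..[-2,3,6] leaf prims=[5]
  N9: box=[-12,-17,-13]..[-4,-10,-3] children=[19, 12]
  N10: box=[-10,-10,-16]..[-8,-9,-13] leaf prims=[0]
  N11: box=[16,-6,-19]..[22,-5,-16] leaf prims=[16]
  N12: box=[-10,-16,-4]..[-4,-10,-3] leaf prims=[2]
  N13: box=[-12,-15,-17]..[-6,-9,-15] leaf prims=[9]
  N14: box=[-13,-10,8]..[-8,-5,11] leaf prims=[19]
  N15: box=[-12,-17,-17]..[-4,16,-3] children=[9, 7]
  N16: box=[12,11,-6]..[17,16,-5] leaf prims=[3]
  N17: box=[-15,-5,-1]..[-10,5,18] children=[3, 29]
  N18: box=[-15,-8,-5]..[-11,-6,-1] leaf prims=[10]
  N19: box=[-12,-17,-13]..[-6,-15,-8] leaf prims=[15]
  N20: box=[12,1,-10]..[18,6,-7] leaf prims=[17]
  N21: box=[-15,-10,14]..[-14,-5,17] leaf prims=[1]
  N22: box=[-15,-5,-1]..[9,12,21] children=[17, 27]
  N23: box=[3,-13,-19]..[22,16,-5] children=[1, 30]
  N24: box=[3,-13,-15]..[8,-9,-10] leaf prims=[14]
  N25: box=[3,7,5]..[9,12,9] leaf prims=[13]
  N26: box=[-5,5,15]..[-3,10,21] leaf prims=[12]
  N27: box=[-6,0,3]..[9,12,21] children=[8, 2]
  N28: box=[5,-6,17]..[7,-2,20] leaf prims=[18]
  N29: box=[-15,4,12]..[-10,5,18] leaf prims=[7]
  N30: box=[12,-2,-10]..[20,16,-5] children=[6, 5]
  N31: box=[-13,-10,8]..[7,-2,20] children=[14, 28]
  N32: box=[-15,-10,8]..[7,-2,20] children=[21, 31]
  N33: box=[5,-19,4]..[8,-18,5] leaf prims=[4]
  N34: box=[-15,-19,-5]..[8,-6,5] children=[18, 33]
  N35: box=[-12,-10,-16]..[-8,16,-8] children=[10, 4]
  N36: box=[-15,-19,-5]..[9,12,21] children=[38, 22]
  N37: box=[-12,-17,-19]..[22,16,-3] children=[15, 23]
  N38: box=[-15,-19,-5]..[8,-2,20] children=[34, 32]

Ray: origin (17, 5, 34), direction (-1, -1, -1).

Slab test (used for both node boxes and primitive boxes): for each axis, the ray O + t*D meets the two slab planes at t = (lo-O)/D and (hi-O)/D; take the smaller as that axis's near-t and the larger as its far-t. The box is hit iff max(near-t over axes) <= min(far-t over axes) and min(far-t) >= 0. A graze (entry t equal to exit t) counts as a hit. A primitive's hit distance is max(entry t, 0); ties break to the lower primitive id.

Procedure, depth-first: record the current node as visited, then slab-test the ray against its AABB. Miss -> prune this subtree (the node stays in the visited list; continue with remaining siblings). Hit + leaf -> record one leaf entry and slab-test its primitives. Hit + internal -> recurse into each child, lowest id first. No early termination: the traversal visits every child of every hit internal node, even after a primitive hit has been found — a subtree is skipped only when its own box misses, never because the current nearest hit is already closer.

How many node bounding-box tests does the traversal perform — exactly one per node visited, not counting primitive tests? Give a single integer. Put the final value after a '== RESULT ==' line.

Walk:
N0 x:[-5,32] y:[-11,24] z:[13,53] -> hit [13,24], descend [36, 37]
  N36 x:[8,32] y:[-7,24] z:[13,39] -> hit [13,24], descend [22, 38]
    N22 x:[8,32] y:[-7,10] z:[13,35] -> miss, prune
    N38 x:[9,32] y:[7,24] z:[14,39] -> hit [14,24], descend [32, 34]
      N32 x:[10,32] y:[7,15] z:[14,26] -> hit [14,15], descend [21, 31]
        N21 x:[31,32] y:[10,15] z:[17,20] -> miss, prune
        N31 x:[10,30] y:[7,15] z:[14,26] -> hit [14,15], descend [14, 28]
          N14 x:[25,30] y:[10,15] z:[23,26] -> miss, prune
          N28 x:[10,12] y:[7,11] z:[14,17] -> miss, prune
      N34 x:[9,32] y:[11,24] z:[29,39] -> miss, prune
  N37 x:[-5,29] y:[-11,22] z:[37,53] -> miss, prune

Summary -> nodes [0, 36, 22, 38, 32, 21, 31, 14, 28, 34, 37]; box-tests=11; leaf-entries=0; first=miss

== RESULT ==
11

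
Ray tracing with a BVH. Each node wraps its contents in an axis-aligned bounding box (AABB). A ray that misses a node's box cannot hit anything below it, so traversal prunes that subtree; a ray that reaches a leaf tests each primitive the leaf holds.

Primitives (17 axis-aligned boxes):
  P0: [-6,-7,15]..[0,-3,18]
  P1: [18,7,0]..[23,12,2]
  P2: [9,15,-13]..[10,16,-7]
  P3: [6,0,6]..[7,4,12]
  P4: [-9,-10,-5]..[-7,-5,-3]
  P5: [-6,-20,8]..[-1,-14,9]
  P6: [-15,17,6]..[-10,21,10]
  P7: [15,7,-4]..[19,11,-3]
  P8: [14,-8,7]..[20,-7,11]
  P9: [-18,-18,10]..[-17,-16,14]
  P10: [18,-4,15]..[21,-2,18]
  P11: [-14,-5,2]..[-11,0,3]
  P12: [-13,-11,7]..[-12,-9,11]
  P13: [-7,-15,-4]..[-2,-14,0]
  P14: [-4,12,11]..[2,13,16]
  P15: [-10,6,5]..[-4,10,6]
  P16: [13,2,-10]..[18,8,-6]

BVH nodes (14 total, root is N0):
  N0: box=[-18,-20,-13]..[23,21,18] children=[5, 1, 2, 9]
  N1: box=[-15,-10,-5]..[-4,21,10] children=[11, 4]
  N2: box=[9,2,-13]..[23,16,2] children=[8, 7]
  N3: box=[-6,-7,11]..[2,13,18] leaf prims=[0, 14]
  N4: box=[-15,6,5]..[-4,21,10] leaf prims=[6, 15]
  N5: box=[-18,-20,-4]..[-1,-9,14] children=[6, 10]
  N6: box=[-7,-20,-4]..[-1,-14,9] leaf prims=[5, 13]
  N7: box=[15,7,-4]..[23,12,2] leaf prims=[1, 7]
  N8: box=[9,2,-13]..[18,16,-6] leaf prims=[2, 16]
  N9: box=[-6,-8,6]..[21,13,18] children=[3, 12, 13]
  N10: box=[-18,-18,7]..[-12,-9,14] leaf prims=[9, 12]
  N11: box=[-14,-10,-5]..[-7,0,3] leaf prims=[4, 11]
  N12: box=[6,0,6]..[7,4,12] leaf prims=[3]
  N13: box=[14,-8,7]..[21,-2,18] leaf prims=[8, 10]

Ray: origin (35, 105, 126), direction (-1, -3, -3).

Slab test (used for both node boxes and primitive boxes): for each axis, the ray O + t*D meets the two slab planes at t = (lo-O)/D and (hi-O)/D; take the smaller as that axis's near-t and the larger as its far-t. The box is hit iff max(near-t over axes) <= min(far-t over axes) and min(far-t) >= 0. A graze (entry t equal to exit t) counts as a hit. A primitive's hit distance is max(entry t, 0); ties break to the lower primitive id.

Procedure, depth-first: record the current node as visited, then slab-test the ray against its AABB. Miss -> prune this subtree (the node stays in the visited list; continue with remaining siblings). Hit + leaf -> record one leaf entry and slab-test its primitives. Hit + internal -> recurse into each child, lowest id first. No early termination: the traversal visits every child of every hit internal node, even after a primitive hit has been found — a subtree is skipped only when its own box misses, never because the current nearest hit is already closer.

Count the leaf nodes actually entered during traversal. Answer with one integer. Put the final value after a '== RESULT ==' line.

Walk:
N0 x:[12,53] y:[28,125/3] z:[36,139/3] -> hit [36,125/3], descend [1, 2, 5, 9]
  N1 x:[39,50] y:[28,115/3] z:[116/3,131/3] -> miss, prune
  N2 x:[12,26] y:[89/3,103/3] z:[124/3,139/3] -> miss, prune
  N5 x:[36,53] y:[38,125/3] z:[112/3,130/3] -> hit [38,125/3], descend [6, 10]
    N6 x:[36,42] y:[119/3,125/3] z:[39,130/3] -> hit [119/3,125/3] leaf, test {P5(miss), P13(miss)}
    N10 x:[47,53] y:[38,41] z:[112/3,119/3] -> miss, prune
  N9 x:[14,41] y:[92/3,113/3] z:[36,40] -> hit [36,113/3], descend [3, 12, 13]
    N3 x:[33,41] y:[92/3,112/3] z:[36,115/3] -> hit [36,112/3] leaf, test {P0@t=36, P14(miss)}
    N12 x:[28,29] y:[101/3,35] z:[38,40] -> miss, prune
    N13 x:[14,21] y:[107/3,113/3] z:[36,119/3] -> miss, prune

order=[0, 1, 2, 5, 6, 10, 9, 3, 12, 13]  |boxes|=10  |leaves|=2  hit=P0

== RESULT ==
2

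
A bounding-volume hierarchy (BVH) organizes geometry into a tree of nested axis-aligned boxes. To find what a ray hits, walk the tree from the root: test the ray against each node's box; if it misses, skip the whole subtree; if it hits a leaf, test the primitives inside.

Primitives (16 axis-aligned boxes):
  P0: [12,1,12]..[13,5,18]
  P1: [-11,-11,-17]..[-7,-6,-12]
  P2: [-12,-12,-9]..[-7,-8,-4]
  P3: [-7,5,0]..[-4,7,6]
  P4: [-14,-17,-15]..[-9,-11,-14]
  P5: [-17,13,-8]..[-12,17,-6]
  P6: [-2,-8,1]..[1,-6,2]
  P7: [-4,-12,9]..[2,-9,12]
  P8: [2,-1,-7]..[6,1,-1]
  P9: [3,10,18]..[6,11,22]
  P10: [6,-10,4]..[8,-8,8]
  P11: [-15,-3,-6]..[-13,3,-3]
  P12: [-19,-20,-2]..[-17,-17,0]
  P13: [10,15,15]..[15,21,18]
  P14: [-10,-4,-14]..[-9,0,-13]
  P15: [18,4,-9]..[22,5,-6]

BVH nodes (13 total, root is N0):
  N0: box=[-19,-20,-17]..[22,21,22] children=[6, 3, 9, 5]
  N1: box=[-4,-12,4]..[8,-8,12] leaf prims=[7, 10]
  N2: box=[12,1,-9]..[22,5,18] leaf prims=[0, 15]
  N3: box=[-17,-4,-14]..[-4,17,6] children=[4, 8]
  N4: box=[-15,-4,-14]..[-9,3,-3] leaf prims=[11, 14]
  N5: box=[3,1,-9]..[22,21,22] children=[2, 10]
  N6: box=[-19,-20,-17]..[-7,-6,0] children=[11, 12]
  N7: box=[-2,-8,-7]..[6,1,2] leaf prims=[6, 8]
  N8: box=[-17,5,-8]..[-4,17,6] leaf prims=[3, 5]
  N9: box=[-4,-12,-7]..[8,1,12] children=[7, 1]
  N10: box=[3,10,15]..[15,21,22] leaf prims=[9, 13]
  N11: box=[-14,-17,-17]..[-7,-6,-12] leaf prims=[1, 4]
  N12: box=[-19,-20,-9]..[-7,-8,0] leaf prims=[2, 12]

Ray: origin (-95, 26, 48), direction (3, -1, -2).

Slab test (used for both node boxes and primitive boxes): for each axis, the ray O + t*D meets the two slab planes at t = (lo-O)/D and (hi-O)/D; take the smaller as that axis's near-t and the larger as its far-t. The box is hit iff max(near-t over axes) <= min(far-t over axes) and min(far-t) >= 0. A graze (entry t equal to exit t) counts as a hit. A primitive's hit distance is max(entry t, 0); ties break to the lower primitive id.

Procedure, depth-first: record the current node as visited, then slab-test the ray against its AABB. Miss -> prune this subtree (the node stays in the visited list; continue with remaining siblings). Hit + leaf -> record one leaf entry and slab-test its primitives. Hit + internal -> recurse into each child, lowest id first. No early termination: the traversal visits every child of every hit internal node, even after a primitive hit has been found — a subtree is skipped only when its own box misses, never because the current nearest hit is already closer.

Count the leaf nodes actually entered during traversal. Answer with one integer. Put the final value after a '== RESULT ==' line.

Trace the traversal:
N0 x:[76/3,39] y:[5,46] z:[13,65/2] -> hit [76/3,65/2], descend [3, 5, 6, 9]
  N3 x:[26,91/3] y:[9,30] z:[21,31] -> hit [26,30], descend [4, 8]
    N4 x:[80/3,86/3] y:[23,30] z:[51/2,31] -> hit [80/3,86/3] leaf, test {P11@t=80/3, P14(miss)}
    N8 x:[26,91/3] y:[9,21] z:[21,28] -> miss, prune
  N5 x:[98/3,39] y:[5,25] z:[13,57/2] -> miss, prune
  N6 x:[76/3,88/3] y:[32,46] z:[24,65/2] -> miss, prune
  N9 x:[91/3,103/3] y:[25,38] z:[18,55/2] -> miss, prune

Visited [0, 3, 4, 8, 5, 6, 9]. Tests: 7 box, 1 leaf. Nearest: P11.

== RESULT ==
1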